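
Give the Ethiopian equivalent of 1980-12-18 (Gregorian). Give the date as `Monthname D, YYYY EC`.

Julian Day Number of the source date = 2444592.
Converting JDN 2444592 to the Ethiopian calendar gives 9 Tahsas 1973 EC.

Tahsas 9, 1973 EC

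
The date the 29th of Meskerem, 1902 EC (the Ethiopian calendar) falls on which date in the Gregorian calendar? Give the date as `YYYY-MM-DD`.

Julian Day Number of the source date = 2418589.
Converting JDN 2418589 to the Gregorian calendar gives 9 October 1909 CE.

1909-10-09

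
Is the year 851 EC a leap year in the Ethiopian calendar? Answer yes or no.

851 mod 4 = 3; in the Ethiopian calendar a year is leap when year mod 4 = 3, so it is a leap year.

yes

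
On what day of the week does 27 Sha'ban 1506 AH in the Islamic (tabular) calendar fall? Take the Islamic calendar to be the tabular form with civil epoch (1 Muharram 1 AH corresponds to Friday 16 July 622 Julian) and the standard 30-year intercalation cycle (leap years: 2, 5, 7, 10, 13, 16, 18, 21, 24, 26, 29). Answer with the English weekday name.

This is JDN 2481995 (15 May 2083 Gregorian).
JDN 2481995 mod 7 = 5, and JDN 0 was a Monday, so this is a Saturday.

Saturday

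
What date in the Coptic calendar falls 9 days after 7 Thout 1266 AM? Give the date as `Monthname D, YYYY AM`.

The starting date is JDN 2287077; 2287077 + 9 = 2287086.
JDN 2287086 corresponds to Thout 16, 1266 AM.

Thout 16, 1266 AM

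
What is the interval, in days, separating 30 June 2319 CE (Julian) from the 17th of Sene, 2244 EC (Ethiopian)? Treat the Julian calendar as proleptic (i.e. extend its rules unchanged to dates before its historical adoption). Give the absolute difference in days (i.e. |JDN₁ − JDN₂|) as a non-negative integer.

24490

First date → JDN 2568253; second date → JDN 2543763.
The interval is |2568253 − 2543763| = 24490 days.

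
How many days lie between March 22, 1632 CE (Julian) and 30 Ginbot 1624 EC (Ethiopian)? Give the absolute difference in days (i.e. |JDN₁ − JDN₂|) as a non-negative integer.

64

First date → JDN 2317227; second date → JDN 2317291.
The interval is |2317227 − 2317291| = 64 days.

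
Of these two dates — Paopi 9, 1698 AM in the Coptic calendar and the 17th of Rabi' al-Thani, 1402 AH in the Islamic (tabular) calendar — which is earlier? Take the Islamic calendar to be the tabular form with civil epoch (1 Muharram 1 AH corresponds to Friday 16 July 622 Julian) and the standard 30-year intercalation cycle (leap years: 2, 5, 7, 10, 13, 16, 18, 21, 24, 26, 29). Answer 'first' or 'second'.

first

The two dates have Julian Day Numbers 2444897 and 2445013 respectively.
Since 2444897 < 2445013, the first date comes first.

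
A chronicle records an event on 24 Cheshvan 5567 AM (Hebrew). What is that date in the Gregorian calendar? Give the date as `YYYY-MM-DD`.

1806-11-05

Both dates share Julian Day Number 2380996; in the Gregorian calendar that is 5 November 1806 CE.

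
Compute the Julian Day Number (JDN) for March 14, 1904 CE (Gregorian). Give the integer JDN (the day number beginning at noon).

2416554

JDN 2400001 is 17 November 1858 CE (Gregorian), MJD 0; the target day is +16553 days from there, so JDN = 2416554.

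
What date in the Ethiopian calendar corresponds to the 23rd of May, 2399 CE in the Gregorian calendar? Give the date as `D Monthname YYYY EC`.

12 Ginbot 2391 EC

Julian Day Number of the source date = 2597419.
Converting JDN 2597419 to the Ethiopian calendar gives 12 Ginbot 2391 EC.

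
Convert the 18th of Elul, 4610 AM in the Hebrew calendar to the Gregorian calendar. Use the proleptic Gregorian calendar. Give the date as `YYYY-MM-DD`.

Both dates share Julian Day Number 2031762; in the Gregorian calendar that is 3 September 850 CE.

0850-09-03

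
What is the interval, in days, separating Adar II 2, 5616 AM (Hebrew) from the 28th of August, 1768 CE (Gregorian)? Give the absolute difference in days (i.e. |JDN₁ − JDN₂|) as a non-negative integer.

31969

First date → JDN 2399018; second date → JDN 2367049.
The interval is |2399018 − 2367049| = 31969 days.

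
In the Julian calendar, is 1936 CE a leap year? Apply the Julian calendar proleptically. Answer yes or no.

yes

1936 mod 4 = 0, so it is a leap year in the Julian calendar.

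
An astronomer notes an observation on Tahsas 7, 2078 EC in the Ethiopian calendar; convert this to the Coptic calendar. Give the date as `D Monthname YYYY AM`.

The source date corresponds to 16 December 2085 in the Gregorian calendar (JDN 2482941).
That day falls on 7 Koiak 1802 AM in the Coptic calendar.

7 Koiak 1802 AM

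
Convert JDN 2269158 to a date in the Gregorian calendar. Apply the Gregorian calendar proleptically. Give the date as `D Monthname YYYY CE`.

23 August 1500 CE

Counting from JDN 2299161 = 15 Oct 1582 gives an offset of -30003 days.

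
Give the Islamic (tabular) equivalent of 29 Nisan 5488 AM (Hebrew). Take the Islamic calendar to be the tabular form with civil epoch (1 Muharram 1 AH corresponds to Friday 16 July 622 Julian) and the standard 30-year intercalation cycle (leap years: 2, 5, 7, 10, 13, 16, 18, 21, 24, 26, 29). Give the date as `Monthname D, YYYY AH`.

The source date corresponds to 8 April 1728 in the Gregorian calendar (JDN 2352297).
That day falls on 27 Sha'ban 1140 AH in the tabular Islamic calendar.

Sha'ban 27, 1140 AH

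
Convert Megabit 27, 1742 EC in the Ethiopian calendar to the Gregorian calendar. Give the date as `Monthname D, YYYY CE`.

April 3, 1750 CE

Both dates share Julian Day Number 2360327; in the Gregorian calendar that is 3 April 1750 CE.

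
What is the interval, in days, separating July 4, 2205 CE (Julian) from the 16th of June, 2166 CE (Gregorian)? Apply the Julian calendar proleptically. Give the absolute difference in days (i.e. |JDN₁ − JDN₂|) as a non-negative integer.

14277

First date → JDN 2526619; second date → JDN 2512342.
The interval is |2526619 − 2512342| = 14277 days.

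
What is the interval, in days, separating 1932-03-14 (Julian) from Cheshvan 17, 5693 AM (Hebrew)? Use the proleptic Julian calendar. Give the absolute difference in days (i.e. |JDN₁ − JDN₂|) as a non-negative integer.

234

First date → JDN 2426794; second date → JDN 2427028.
The interval is |2426794 − 2427028| = 234 days.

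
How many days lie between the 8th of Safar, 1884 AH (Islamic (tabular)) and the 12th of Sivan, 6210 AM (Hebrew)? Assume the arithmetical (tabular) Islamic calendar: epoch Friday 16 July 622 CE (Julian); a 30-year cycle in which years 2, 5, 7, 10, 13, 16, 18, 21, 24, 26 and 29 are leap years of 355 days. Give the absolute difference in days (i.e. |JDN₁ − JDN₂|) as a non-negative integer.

299

JDN of the first date = 2615749.
JDN of the second date = 2616048.
|2616048 − 2615749| = 299.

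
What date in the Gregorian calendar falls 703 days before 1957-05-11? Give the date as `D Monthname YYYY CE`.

Counting 703 days back from JDN 2435970 reaches JDN 2435267, which is 8 June 1955 CE.

8 June 1955 CE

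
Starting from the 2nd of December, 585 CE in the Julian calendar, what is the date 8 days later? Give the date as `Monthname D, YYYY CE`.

JDN of the 2nd of December, 585 CE = 1935065.
1935065 + 8 = 1935073.
JDN 1935073 in the Julian calendar is December 10, 585 CE.

December 10, 585 CE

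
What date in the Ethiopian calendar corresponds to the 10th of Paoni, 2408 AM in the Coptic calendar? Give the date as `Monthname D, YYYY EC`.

The source date corresponds to 22 June 2692 in the Gregorian calendar (JDN 2704466).
That day falls on 10 Sene 2684 EC in the Ethiopian calendar.

Sene 10, 2684 EC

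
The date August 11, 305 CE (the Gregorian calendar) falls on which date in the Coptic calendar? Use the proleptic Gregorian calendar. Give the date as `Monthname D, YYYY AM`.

Both dates share Julian Day Number 1832681; in the Coptic calendar that is 17 Mesori 21 AM.

Mesori 17, 21 AM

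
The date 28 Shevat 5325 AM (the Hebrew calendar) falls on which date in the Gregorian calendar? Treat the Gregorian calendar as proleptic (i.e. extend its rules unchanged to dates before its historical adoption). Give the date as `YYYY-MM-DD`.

Both dates share Julian Day Number 2292704; in the Gregorian calendar that is 9 February 1565 CE.

1565-02-09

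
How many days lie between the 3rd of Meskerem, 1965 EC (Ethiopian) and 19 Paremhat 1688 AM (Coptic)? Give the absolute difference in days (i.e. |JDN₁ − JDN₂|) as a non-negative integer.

JDN of the first date = 2441574.
JDN of the second date = 2441405.
|2441405 − 2441574| = 169.

169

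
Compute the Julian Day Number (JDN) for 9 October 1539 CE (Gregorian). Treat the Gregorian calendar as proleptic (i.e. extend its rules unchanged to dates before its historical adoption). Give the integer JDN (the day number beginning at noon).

2283449

JDN 2451545 is 1 January 2000 CE (Gregorian); the target day is −168096 days from there, so JDN = 2283449.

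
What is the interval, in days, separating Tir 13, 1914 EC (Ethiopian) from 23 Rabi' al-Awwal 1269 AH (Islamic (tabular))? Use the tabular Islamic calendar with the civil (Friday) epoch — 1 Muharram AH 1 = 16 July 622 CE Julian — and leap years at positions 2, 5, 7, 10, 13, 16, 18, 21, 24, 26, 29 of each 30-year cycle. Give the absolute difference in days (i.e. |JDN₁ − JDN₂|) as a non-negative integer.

JDN of the first date = 2423076.
JDN of the second date = 2397858.
|2397858 − 2423076| = 25218.

25218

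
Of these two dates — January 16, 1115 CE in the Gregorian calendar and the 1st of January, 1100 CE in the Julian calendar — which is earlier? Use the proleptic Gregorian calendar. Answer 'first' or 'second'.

second

The two dates have Julian Day Numbers 2128320 and 2122833 respectively.
Since 2122833 < 2128320, the second date comes first.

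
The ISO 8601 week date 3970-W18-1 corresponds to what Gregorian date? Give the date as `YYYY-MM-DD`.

ISO week 1 of 3970 is the week containing the first Thursday of 3970.
Week 18, day 1 (Monday) lands on 3970-04-27.

3970-04-27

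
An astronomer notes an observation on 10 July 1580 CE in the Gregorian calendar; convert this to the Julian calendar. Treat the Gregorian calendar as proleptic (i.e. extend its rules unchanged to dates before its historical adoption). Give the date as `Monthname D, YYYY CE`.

The Julian–Gregorian offset here is 10 days (Julian trailing).
10 July 1580 Gregorian − 10 days → 30 June 1580 Julian.

June 30, 1580 CE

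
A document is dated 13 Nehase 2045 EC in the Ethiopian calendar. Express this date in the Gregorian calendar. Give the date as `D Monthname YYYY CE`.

19 August 2053 CE

Julian Day Number of the source date = 2471134.
Converting JDN 2471134 to the Gregorian calendar gives 19 August 2053 CE.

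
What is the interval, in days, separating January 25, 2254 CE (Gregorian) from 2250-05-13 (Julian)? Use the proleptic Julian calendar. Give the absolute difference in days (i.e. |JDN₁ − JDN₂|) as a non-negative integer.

JDN of the first date = 2544341.
JDN of the second date = 2543003.
|2543003 − 2544341| = 1338.

1338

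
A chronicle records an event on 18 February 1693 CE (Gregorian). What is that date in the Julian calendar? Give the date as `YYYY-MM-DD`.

1693-02-08

The Julian–Gregorian offset here is 10 days (Julian trailing).
18 February 1693 Gregorian − 10 days → 8 February 1693 Julian.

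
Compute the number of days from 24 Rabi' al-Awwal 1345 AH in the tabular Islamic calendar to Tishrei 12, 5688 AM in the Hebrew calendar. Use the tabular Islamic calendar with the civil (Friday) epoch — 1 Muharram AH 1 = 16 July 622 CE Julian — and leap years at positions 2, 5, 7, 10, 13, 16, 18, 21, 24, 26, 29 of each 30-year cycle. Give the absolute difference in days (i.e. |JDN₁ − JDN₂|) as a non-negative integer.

371

First date → JDN 2424791; second date → JDN 2425162.
The interval is |2424791 − 2425162| = 371 days.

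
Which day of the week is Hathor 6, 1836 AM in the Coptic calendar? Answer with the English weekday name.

This is JDN 2495329 (17 November 2119 Gregorian).
2495329 ≡ 4 (mod 7); counting from Monday = 0 gives Friday.

Friday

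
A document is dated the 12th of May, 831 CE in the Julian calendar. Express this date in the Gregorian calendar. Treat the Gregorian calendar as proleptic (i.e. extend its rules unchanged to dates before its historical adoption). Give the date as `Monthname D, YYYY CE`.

For dates in this range the Gregorian date is 4 days ahead of the Julian.
12 May 831 Julian + 4 days → 16 May 831 Gregorian.

May 16, 831 CE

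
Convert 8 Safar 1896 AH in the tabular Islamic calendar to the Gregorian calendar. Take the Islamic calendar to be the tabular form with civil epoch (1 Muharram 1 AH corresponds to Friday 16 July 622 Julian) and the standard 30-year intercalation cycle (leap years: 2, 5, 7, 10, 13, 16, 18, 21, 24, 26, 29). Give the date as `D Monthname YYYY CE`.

21 March 2461 CE

Julian Day Number of the source date = 2620002.
Converting JDN 2620002 to the Gregorian calendar gives 21 March 2461 CE.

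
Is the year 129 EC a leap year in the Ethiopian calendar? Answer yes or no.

no

129 mod 4 = 1; in the Ethiopian calendar a year is leap when year mod 4 = 3, so it is a common year.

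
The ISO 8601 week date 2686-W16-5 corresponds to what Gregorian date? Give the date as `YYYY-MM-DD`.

2686-04-23

ISO week 1 of 2686 is the week containing the first Thursday of 2686.
Week 16, day 5 (Friday) lands on 2686-04-23.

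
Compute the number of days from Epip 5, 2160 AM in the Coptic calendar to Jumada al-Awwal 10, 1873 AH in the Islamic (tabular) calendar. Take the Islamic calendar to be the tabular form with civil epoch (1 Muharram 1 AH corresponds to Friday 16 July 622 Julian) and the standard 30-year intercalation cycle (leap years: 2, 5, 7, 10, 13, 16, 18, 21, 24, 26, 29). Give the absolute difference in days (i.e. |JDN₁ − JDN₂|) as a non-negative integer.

JDN of the first date = 2613909.
JDN of the second date = 2611941.
|2611941 − 2613909| = 1968.

1968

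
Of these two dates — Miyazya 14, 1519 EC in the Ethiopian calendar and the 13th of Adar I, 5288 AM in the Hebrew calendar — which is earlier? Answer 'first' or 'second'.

first

Converting both to JDN: 2278893 vs 2279193; the smaller is the first.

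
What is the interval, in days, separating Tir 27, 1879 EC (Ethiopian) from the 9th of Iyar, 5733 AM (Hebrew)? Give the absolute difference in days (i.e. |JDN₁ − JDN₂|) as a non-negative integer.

31508

First date → JDN 2410306; second date → JDN 2441814.
The interval is |2410306 − 2441814| = 31508 days.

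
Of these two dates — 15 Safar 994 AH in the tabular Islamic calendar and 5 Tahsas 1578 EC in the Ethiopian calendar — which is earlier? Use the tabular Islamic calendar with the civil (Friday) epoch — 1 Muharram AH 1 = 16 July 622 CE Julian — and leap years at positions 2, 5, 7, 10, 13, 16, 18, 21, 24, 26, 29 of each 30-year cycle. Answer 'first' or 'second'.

The two dates have Julian Day Numbers 2300370 and 2300314 respectively.
Since 2300314 < 2300370, the second date comes first.

second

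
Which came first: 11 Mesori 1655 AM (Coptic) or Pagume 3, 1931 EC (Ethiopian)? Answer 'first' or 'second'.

First date → JDN 2429493; second date → JDN 2429515.
JDN 2429493 < JDN 2429515, so the first date is earlier.

first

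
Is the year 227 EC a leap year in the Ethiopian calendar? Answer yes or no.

227 mod 4 = 3; in the Ethiopian calendar a year is leap when year mod 4 = 3, so it is a leap year.

yes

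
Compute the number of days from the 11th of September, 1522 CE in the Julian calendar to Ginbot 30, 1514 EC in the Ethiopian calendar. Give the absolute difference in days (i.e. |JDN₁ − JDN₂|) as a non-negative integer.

JDN of the first date = 2277222.
JDN of the second date = 2277113.
|2277113 − 2277222| = 109.

109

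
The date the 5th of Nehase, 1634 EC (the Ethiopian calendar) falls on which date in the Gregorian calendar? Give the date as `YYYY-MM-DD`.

Julian Day Number of the source date = 2321008.
Converting JDN 2321008 to the Gregorian calendar gives 8 August 1642 CE.

1642-08-08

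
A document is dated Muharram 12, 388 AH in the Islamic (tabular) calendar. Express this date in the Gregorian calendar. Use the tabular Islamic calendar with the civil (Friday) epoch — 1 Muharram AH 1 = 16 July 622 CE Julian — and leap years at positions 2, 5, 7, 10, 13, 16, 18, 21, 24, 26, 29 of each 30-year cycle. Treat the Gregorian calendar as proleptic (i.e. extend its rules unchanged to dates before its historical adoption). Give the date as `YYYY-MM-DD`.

0998-01-19

Julian Day Number of the source date = 2085591.
Converting JDN 2085591 to the Gregorian calendar gives 19 January 998 CE.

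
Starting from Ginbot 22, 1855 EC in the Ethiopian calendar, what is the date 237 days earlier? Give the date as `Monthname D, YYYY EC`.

JDN of Ginbot 22, 1855 EC = 2401655.
2401655 − 237 = 2401418.
JDN 2401418 in the Ethiopian calendar is Meskerem 25, 1855 EC.

Meskerem 25, 1855 EC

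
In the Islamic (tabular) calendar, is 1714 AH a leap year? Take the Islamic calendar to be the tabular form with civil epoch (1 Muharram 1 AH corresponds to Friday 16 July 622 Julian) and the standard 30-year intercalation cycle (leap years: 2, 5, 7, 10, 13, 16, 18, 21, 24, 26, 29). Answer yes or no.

no

Year 1714 AH is year 4 of its 30-year cycle; leap positions are 2, 5, 7, 10, 13, 16, 18, 21, 24, 26, 29, so it is a common year (354 days).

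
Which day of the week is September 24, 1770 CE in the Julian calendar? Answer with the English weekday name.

Friday

In the Gregorian calendar this is 5 October 1770 (JDN 2367817).
2367817 ≡ 4 (mod 7); counting from Monday = 0 gives Friday.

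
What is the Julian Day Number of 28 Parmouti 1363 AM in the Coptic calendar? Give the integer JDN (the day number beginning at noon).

2322737

In the Gregorian calendar the same day is 3 May 1647.
JDN 2400001 is 17 November 1858 CE (Gregorian), MJD 0; the target day is −77264 days from there, so JDN = 2322737.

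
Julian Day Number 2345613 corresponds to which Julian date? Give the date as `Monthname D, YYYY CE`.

December 9, 1709 CE

JDN 2345613 is 20 December 1709 in the Gregorian calendar.
In the Julian calendar that day is December 9, 1709 CE.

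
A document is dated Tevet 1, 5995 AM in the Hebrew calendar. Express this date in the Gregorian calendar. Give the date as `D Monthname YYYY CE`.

Julian Day Number of the source date = 2537368.
Converting JDN 2537368 to the Gregorian calendar gives 23 December 2234 CE.

23 December 2234 CE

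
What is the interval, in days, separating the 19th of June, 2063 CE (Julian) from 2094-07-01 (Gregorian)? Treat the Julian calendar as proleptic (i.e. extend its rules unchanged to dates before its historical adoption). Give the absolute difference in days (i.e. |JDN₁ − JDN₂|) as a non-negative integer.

11322

JDN of the first date = 2474738.
JDN of the second date = 2486060.
|2486060 − 2474738| = 11322.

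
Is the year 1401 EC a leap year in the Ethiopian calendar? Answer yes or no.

no

1401 mod 4 = 1; in the Ethiopian calendar a year is leap when year mod 4 = 3, so it is a common year.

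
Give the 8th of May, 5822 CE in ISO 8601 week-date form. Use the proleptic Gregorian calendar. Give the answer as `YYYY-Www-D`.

5822-W19-3

The weekday is Wednesday (ISO weekday 3).
That Wednesday belongs to ISO week 19 of ISO year 5822.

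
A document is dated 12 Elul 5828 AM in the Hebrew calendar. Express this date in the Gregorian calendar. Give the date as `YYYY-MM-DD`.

2068-09-09

Julian Day Number of the source date = 2476634.
Converting JDN 2476634 to the Gregorian calendar gives 9 September 2068 CE.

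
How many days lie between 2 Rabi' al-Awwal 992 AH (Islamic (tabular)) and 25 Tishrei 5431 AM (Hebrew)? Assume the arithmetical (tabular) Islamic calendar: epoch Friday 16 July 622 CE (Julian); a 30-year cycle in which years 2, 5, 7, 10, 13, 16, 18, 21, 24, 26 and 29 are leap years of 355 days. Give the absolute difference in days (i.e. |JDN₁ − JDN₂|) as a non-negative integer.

31620

JDN of the first date = 2299677.
JDN of the second date = 2331297.
|2331297 − 2299677| = 31620.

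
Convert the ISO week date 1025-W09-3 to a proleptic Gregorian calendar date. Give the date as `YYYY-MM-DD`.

1025-03-02

ISO week 1 of 1025 is the week containing the first Thursday of 1025.
Week 9, day 3 (Wednesday) lands on 1025-03-02.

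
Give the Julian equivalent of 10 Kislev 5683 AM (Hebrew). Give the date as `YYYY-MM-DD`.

Julian Day Number of the source date = 2423389.
Converting JDN 2423389 to the Julian calendar gives 17 November 1922 CE.

1922-11-17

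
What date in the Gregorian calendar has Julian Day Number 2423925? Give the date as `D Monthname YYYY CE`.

19 May 1924 CE

JDN 2451545 is 1 Jan 2000; 2423925 is −27620 days from there.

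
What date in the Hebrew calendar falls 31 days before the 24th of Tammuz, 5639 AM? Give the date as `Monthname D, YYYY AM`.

Sivan 23, 5639 AM

Counting 31 days back from JDN 2407546 reaches JDN 2407515, which is Sivan 23, 5639 AM.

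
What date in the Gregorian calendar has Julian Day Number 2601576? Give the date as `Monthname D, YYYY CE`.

October 9, 2410 CE

JDN 2451545 is 1 Jan 2000; 2601576 is +150031 days from there.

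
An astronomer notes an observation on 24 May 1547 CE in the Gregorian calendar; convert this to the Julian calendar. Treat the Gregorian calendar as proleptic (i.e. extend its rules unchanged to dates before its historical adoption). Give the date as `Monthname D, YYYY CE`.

May 14, 1547 CE

The Julian–Gregorian offset here is 10 days (Julian trailing).
24 May 1547 Gregorian − 10 days → 14 May 1547 Julian.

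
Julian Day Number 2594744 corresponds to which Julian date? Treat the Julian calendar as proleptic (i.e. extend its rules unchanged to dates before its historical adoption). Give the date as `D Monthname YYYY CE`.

The Gregorian equivalent of JDN 2594744 is 25 January 2392.
In the Julian calendar that day is 9 January 2392 CE.

9 January 2392 CE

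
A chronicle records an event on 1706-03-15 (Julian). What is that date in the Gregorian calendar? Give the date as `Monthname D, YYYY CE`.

For dates in this range the Gregorian date is 11 days ahead of the Julian.
15 March 1706 Julian + 11 days → 26 March 1706 Gregorian.

March 26, 1706 CE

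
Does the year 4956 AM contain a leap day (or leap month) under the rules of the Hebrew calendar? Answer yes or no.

no

Hebrew year 4956 is year 16 of its 19-year Metonic cycle; leap years are at positions 3, 6, 8, 11, 14, 17, 19, so it is a common year (12 months).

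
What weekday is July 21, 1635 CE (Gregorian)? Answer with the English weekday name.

2318433 ≡ 5 (mod 7); counting from Monday = 0 gives Saturday.

Saturday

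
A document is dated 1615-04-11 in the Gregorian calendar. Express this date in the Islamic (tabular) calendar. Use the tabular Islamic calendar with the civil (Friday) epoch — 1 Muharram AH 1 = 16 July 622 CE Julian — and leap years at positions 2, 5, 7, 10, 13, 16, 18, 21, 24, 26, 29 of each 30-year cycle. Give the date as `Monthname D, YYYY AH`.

Rabi' al-Awwal 12, 1024 AH

Julian Day Number of the source date = 2311027.
Converting JDN 2311027 to the tabular Islamic calendar gives 12 Rabi' al-Awwal 1024 AH.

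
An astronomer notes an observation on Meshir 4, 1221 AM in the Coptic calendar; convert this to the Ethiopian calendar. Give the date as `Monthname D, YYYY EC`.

Both dates share Julian Day Number 2270788; in the Ethiopian calendar that is 4 Yekatit 1497 EC.

Yekatit 4, 1497 EC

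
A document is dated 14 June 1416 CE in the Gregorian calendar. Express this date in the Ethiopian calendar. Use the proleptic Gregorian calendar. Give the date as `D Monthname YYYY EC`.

11 Sene 1408 EC

Both dates share Julian Day Number 2238408; in the Ethiopian calendar that is 11 Sene 1408 EC.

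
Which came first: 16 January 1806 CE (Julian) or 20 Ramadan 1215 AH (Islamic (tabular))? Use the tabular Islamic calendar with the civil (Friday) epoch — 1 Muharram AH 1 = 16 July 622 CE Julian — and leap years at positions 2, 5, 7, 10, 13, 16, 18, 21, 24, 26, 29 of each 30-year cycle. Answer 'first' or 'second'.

The two dates have Julian Day Numbers 2380715 and 2378896 respectively.
Since 2378896 < 2380715, the second date comes first.

second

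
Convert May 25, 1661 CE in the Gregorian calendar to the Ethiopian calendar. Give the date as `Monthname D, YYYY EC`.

Julian Day Number of the source date = 2327873.
Converting JDN 2327873 to the Ethiopian calendar gives 20 Ginbot 1653 EC.

Ginbot 20, 1653 EC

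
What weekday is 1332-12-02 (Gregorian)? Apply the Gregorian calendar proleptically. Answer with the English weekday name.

2207899 ≡ 1 (mod 7); counting from Monday = 0 gives Tuesday.

Tuesday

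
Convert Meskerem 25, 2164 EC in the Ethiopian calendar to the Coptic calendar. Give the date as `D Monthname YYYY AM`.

25 Thout 1888 AM

The source date corresponds to 7 October 2171 in the Gregorian calendar (JDN 2514281).
That day falls on 25 Thout 1888 AM in the Coptic calendar.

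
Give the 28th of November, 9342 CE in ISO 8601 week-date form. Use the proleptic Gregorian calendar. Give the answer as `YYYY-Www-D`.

The weekday is Wednesday (ISO weekday 3).
That Wednesday belongs to ISO week 48 of ISO year 9342.

9342-W48-3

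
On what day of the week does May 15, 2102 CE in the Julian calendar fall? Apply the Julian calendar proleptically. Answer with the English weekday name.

Equivalently 29 May 2102 Gregorian, JDN 2488948.
JDN 2488948 mod 7 = 0, and JDN 0 was a Monday, so this is a Monday.

Monday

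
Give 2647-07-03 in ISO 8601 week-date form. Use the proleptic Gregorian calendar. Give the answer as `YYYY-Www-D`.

The weekday is Saturday (ISO weekday 6).
That Saturday belongs to ISO week 26 of ISO year 2647.

2647-W26-6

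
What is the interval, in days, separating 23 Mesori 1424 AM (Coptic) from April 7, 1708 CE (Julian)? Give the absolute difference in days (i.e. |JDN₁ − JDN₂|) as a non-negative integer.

131

JDN of the first date = 2345133.
JDN of the second date = 2345002.
|2345002 − 2345133| = 131.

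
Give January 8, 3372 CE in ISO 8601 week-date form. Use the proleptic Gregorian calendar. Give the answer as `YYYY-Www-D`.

3372-W02-3

The weekday is Wednesday (ISO weekday 3).
That Wednesday belongs to ISO week 2 of ISO year 3372.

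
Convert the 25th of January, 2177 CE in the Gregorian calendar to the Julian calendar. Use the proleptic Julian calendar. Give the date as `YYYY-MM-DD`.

The Julian–Gregorian offset here is 14 days (Julian trailing).
25 January 2177 Gregorian − 14 days → 11 January 2177 Julian.

2177-01-11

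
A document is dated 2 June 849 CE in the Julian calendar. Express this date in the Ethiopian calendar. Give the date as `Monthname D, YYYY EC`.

Both dates share Julian Day Number 2031308; in the Ethiopian calendar that is 8 Sene 841 EC.

Sene 8, 841 EC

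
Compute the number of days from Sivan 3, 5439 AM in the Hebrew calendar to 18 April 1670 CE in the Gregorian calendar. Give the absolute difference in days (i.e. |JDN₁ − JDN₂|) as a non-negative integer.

First date → JDN 2334436; second date → JDN 2331123.
The interval is |2334436 − 2331123| = 3313 days.

3313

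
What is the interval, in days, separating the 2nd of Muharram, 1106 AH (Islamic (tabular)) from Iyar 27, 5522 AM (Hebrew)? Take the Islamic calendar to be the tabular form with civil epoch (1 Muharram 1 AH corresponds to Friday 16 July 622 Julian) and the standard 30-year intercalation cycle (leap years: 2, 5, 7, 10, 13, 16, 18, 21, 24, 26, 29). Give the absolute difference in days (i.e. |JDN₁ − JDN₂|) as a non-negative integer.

JDN of the first date = 2340016.
JDN of the second date = 2364757.
|2364757 − 2340016| = 24741.

24741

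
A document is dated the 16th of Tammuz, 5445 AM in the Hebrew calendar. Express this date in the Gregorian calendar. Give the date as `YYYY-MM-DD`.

1685-07-18

Both dates share Julian Day Number 2336693; in the Gregorian calendar that is 18 July 1685 CE.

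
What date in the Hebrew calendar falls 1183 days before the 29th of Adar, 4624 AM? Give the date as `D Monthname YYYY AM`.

27 Kislev 4621 AM

The starting date is JDN 2036704; 2036704 − 1183 = 2035521.
JDN 2035521 corresponds to 27 Kislev 4621 AM.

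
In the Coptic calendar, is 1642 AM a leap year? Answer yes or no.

no

1642 mod 4 = 2; in the Coptic calendar a year is leap when year mod 4 = 3, so it is a common year.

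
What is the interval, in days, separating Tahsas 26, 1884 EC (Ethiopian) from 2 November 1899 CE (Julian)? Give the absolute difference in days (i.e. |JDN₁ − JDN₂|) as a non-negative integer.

First date → JDN 2412102; second date → JDN 2414973.
The interval is |2412102 − 2414973| = 2871 days.

2871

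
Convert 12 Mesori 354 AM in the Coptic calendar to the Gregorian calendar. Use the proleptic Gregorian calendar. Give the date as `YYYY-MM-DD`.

0638-08-08

Julian Day Number of the source date = 1954304.
Converting JDN 1954304 to the Gregorian calendar gives 8 August 638 CE.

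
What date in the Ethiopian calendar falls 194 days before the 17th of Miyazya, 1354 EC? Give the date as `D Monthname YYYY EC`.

The starting date is JDN 2218630; 2218630 − 194 = 2218436.
JDN 2218436 corresponds to 3 Tikimt 1354 EC.

3 Tikimt 1354 EC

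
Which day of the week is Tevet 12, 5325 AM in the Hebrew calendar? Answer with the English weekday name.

In the proleptic Gregorian calendar this is 26 December 1564 (JDN 2292659).
2292659 ≡ 5 (mod 7); counting from Monday = 0 gives Saturday.

Saturday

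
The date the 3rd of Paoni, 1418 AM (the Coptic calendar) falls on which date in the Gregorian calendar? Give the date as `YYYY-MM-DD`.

Julian Day Number of the source date = 2342861.
Converting JDN 2342861 to the Gregorian calendar gives 8 June 1702 CE.

1702-06-08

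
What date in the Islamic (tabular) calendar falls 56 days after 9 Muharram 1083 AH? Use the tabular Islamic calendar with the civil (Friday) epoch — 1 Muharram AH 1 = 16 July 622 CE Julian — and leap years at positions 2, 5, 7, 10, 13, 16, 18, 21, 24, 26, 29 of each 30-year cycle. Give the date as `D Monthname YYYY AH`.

6 Rabi' al-Awwal 1083 AH

JDN of 9 Muharram 1083 AH = 2331873.
2331873 + 56 = 2331929.
JDN 2331929 in the tabular Islamic calendar is 6 Rabi' al-Awwal 1083 AH.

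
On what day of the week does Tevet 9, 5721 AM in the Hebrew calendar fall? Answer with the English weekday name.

Wednesday

This is JDN 2437297 (28 December 1960 Gregorian).
JDN 2437297 mod 7 = 2, and JDN 0 was a Monday, so this is a Wednesday.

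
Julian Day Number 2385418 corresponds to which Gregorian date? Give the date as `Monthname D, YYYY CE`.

Counting from JDN 2299161 = 15 Oct 1582 gives an offset of 86257 days.

December 14, 1818 CE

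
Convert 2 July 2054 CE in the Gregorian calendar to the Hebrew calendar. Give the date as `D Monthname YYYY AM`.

Both dates share Julian Day Number 2471451; in the Hebrew calendar that is 26 Sivan 5814 AM.

26 Sivan 5814 AM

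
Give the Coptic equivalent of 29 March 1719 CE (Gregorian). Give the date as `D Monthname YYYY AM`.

Julian Day Number of the source date = 2348999.
Converting JDN 2348999 to the Coptic calendar gives 22 Paremhat 1435 AM.

22 Paremhat 1435 AM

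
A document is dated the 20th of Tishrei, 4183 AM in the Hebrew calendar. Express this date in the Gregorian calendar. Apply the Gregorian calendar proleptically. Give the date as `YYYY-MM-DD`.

0422-09-22

Julian Day Number of the source date = 1875457.
Converting JDN 1875457 to the Gregorian calendar gives 22 September 422 CE.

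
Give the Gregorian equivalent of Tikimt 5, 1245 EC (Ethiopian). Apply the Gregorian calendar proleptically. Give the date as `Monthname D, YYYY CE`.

October 9, 1252 CE

Julian Day Number of the source date = 2178626.
Converting JDN 2178626 to the Gregorian calendar gives 9 October 1252 CE.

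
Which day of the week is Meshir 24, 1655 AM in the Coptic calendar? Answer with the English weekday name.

In the Gregorian calendar this is 3 March 1939 (JDN 2429326).
2429326 ≡ 4 (mod 7); counting from Monday = 0 gives Friday.

Friday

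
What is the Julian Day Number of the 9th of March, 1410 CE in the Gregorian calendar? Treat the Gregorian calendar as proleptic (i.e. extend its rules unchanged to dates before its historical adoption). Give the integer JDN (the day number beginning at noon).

JDN 2400001 is 17 November 1858 CE (Gregorian), MJD 0; the target day is −163882 days from there, so JDN = 2236119.

2236119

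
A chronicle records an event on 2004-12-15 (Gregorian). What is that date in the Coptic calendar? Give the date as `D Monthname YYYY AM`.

6 Koiak 1721 AM

Julian Day Number of the source date = 2453355.
Converting JDN 2453355 to the Coptic calendar gives 6 Koiak 1721 AM.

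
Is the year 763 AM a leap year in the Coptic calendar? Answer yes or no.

yes

763 mod 4 = 3; in the Coptic calendar a year is leap when year mod 4 = 3, so it is a leap year.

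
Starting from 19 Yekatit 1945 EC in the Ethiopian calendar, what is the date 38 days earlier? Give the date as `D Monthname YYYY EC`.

Counting 38 days back from JDN 2434435 reaches JDN 2434397, which is 11 Tir 1945 EC.

11 Tir 1945 EC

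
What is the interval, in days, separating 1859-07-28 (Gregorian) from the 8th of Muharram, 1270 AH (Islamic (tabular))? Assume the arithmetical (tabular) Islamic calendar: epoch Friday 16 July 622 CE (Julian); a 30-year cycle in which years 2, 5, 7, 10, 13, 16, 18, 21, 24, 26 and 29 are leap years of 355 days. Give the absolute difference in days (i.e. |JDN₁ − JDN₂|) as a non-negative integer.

2116

JDN of the first date = 2400254.
JDN of the second date = 2398138.
|2398138 − 2400254| = 2116.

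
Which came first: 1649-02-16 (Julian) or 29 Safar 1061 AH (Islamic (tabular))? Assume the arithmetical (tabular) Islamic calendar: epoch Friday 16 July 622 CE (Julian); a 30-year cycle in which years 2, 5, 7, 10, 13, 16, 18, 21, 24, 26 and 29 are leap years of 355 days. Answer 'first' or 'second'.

first

The two dates have Julian Day Numbers 2323402 and 2324127 respectively.
Since 2323402 < 2324127, the first date comes first.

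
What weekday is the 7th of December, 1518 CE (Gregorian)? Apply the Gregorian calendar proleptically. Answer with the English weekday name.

Saturday

Since JDN mod 7 = 5 (0 = Monday), the day is Saturday.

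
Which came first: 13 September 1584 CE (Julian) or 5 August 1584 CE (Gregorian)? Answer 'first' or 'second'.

second

Converting both to JDN: 2299870 vs 2299821; the smaller is the second.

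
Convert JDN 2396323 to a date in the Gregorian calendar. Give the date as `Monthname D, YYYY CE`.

Counting from JDN 2299161 = 15 Oct 1582 gives an offset of 97162 days.

October 22, 1848 CE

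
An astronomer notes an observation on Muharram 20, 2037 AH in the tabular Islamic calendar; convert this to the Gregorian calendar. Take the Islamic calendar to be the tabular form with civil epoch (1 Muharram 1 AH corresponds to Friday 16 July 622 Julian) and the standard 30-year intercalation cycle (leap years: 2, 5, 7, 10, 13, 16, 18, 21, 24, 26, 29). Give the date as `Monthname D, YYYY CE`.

Both dates share Julian Day Number 2669950; in the Gregorian calendar that is 21 December 2597 CE.

December 21, 2597 CE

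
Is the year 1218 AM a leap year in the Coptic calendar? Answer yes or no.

1218 mod 4 = 2; in the Coptic calendar a year is leap when year mod 4 = 3, so it is a common year.

no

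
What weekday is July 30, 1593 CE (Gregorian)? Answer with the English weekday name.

Friday

JDN 2303102 mod 7 = 4, and JDN 0 was a Monday, so this is a Friday.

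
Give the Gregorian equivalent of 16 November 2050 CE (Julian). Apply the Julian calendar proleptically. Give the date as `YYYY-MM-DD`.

At this point the Julian calendar is 13 days behind the Gregorian.
16 November 2050 Julian + 13 days → 29 November 2050 Gregorian.

2050-11-29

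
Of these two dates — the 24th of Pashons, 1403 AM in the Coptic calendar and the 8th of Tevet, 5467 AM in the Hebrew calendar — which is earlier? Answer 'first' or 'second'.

first

First date → JDN 2337373; second date → JDN 2344510.
JDN 2337373 < JDN 2344510, so the first date is earlier.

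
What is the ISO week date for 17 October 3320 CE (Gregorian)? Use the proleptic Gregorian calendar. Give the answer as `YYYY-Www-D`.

3320-W42-4

The weekday is Thursday (ISO weekday 4).
That Thursday belongs to ISO week 42 of ISO year 3320.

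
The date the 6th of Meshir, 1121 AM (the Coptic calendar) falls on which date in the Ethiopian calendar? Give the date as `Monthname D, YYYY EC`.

Yekatit 6, 1397 EC

The source date corresponds to 9 February 1405 in the proleptic Gregorian calendar (JDN 2234265).
That day falls on 6 Yekatit 1397 EC in the Ethiopian calendar.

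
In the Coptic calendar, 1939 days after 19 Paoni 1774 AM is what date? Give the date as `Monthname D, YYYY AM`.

The starting date is JDN 2472906; 2472906 + 1939 = 2474845.
JDN 2474845 corresponds to Paopi 6, 1780 AM.

Paopi 6, 1780 AM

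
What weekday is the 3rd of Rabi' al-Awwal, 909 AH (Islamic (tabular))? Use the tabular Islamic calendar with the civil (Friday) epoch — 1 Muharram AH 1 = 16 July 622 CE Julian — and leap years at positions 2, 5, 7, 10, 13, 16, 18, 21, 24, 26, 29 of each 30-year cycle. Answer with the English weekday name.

Saturday

Equivalently 5 September 1503 Gregorian, JDN 2270266.
Since JDN mod 7 = 5 (0 = Monday), the day is Saturday.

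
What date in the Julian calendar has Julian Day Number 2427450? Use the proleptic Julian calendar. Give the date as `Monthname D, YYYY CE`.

December 30, 1933 CE

The Gregorian equivalent of JDN 2427450 is 12 January 1934.
In the Julian calendar that day is December 30, 1933 CE.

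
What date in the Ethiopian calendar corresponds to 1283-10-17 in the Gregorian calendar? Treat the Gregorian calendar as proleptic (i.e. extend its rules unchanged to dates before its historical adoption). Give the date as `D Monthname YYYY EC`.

12 Tikimt 1276 EC

Julian Day Number of the source date = 2189956.
Converting JDN 2189956 to the Ethiopian calendar gives 12 Tikimt 1276 EC.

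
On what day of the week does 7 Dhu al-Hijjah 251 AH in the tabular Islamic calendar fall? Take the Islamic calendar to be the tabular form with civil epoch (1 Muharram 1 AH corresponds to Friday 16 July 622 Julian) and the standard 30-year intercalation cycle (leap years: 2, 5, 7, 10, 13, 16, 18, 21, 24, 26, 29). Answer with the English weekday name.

Equivalently 3 January 866 Gregorian, JDN 2037363.
2037363 ≡ 6 (mod 7); counting from Monday = 0 gives Sunday.

Sunday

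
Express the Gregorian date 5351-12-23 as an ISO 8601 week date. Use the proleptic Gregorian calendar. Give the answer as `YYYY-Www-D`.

The weekday is Thursday (ISO weekday 4).
That Thursday belongs to ISO week 51 of ISO year 5351.

5351-W51-4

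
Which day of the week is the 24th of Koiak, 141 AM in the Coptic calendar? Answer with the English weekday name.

Saturday

This is JDN 1876278 (21 December 424 Gregorian).
1876278 ≡ 5 (mod 7); counting from Monday = 0 gives Saturday.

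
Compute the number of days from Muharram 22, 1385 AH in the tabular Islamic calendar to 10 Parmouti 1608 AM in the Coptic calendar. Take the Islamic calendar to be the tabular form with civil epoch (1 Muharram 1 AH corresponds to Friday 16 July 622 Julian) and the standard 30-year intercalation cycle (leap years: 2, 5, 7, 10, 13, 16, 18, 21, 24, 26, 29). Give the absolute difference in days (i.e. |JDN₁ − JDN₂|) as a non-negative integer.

First date → JDN 2438904; second date → JDN 2412206.
The interval is |2438904 − 2412206| = 26698 days.

26698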